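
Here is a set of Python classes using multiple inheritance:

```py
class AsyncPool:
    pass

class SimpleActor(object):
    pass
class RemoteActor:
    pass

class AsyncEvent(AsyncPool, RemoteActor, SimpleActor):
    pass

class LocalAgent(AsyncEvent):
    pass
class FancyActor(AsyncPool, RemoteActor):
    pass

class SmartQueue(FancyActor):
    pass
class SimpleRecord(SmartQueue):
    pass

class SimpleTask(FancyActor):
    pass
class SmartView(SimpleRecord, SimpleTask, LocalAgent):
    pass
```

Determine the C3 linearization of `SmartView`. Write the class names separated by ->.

SmartView -> SimpleRecord -> SmartQueue -> SimpleTask -> FancyActor -> LocalAgent -> AsyncEvent -> AsyncPool -> RemoteActor -> SimpleActor -> object

L[SmartView] = SmartView + merge(L[SimpleRecord], L[SimpleTask], L[LocalAgent], [SimpleRecord SimpleTask LocalAgent])
  take SimpleRecord:  [SimpleRecord SmartQueue FancyActor AsyncPool RemoteActor object] + [SimpleTask FancyActor AsyncPool RemoteActor object] + [LocalAgent AsyncEvent AsyncPool RemoteActor SimpleActor object] + [SimpleRecord SimpleTask LocalAgent]
  take SmartQueue:  [SmartQueue FancyActor AsyncPool RemoteActor object] + [SimpleTask FancyActor AsyncPool RemoteActor object] + [LocalAgent AsyncEvent AsyncPool RemoteActor SimpleActor object] + [SimpleTask LocalAgent]
  take SimpleTask:  [FancyActor AsyncPool RemoteActor object] + [SimpleTask FancyActor AsyncPool RemoteActor object] + [LocalAgent AsyncEvent AsyncPool RemoteActor SimpleActor object] + [SimpleTask LocalAgent]
  take FancyActor:  [FancyActor AsyncPool RemoteActor object] + [FancyActor AsyncPool RemoteActor object] + [LocalAgent AsyncEvent AsyncPool RemoteActor SimpleActor object] + [LocalAgent]
  take LocalAgent:  [AsyncPool RemoteActor object] + [AsyncPool RemoteActor object] + [LocalAgent AsyncEvent AsyncPool RemoteActor SimpleActor object] + [LocalAgent]
  take AsyncEvent:  [AsyncPool RemoteActor object] + [AsyncPool RemoteActor object] + [AsyncEvent AsyncPool RemoteActor SimpleActor object]
  take AsyncPool:  [AsyncPool RemoteActor object] + [AsyncPool RemoteActor object] + [AsyncPool RemoteActor SimpleActor object]
  take RemoteActor:  [RemoteActor object] + [RemoteActor object] + [RemoteActor SimpleActor object]
  take SimpleActor:  [object] + [object] + [SimpleActor object]
  take object:  [object] + [object] + [object]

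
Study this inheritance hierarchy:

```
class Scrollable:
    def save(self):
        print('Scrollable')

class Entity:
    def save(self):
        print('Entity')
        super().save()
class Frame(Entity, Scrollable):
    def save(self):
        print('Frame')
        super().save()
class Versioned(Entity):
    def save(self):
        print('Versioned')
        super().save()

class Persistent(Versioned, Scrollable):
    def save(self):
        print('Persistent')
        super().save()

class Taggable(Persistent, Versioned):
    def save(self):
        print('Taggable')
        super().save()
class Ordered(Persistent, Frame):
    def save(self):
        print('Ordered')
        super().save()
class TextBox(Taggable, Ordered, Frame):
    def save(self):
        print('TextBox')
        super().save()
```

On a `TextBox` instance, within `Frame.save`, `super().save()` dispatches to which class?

Entity

L[TextBox] = TextBox + merge(L[Taggable], L[Ordered], L[Frame], [Taggable Ordered Frame])
  take Taggable:  [Taggable Persistent Versioned Entity Scrollable object] + [Ordered Persistent Versioned Frame Entity Scrollable object] + [Frame Entity Scrollable object] + [Taggable Ordered Frame]
  take Ordered:  [Persistent Versioned Entity Scrollable object] + [Ordered Persistent Versioned Frame Entity Scrollable object] + [Frame Entity Scrollable object] + [Ordered Frame]
  take Persistent:  [Persistent Versioned Entity Scrollable object] + [Persistent Versioned Frame Entity Scrollable object] + [Frame Entity Scrollable object] + [Frame]
  take Versioned:  [Versioned Entity Scrollable object] + [Versioned Frame Entity Scrollable object] + [Frame Entity Scrollable object] + [Frame]
  take Frame:  [Entity Scrollable object] + [Frame Entity Scrollable object] + [Frame Entity Scrollable object] + [Frame]
  take Entity:  [Entity Scrollable object] + [Entity Scrollable object] + [Entity Scrollable object]
  take Scrollable:  [Scrollable object] + [Scrollable object] + [Scrollable object]
  take object:  [object] + [object] + [object]
MRO: TextBox Taggable Ordered Persistent Versioned Frame Entity Scrollable object
super() in Frame.save on a TextBox instance goes to the class after Frame in TextBox's MRO: Entity.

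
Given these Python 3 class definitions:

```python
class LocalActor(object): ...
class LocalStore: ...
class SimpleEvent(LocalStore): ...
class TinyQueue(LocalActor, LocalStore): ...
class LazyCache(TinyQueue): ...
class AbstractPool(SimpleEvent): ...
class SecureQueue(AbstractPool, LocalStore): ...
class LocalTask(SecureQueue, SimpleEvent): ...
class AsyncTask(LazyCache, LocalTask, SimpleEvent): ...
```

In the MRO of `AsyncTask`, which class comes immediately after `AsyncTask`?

LazyCache

L[AsyncTask] = AsyncTask + merge(L[LazyCache], L[LocalTask], L[SimpleEvent], [LazyCache LocalTask SimpleEvent])
  take LazyCache:  [LazyCache TinyQueue LocalActor LocalStore object] + [LocalTask SecureQueue AbstractPool SimpleEvent LocalStore object] + [SimpleEvent LocalStore object] + [LazyCache LocalTask SimpleEvent]
  take TinyQueue:  [TinyQueue LocalActor LocalStore object] + [LocalTask SecureQueue AbstractPool SimpleEvent LocalStore object] + [SimpleEvent LocalStore object] + [LocalTask SimpleEvent]
  take LocalActor:  [LocalActor LocalStore object] + [LocalTask SecureQueue AbstractPool SimpleEvent LocalStore object] + [SimpleEvent LocalStore object] + [LocalTask SimpleEvent]
  take LocalTask:  [LocalStore object] + [LocalTask SecureQueue AbstractPool SimpleEvent LocalStore object] + [SimpleEvent LocalStore object] + [LocalTask SimpleEvent]
  take SecureQueue:  [LocalStore object] + [SecureQueue AbstractPool SimpleEvent LocalStore object] + [SimpleEvent LocalStore object] + [SimpleEvent]
  take AbstractPool:  [LocalStore object] + [AbstractPool SimpleEvent LocalStore object] + [SimpleEvent LocalStore object] + [SimpleEvent]
  take SimpleEvent:  [LocalStore object] + [SimpleEvent LocalStore object] + [SimpleEvent LocalStore object] + [SimpleEvent]
  take LocalStore:  [LocalStore object] + [LocalStore object] + [LocalStore object]
  take object:  [object] + [object] + [object]
MRO: AsyncTask LazyCache TinyQueue LocalActor LocalTask SecureQueue AbstractPool SimpleEvent LocalStore object
AsyncTask is at position 0; next is LazyCache.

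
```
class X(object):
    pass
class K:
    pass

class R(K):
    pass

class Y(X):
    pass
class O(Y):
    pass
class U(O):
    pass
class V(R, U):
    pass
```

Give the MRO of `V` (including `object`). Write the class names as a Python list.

[V, R, K, U, O, Y, X, object]

L[V] = V + merge(L[R], L[U], [R U])
  take R:  [R K object] + [U O Y X object] + [R U]
  take K:  [K object] + [U O Y X object] + [U]
  take U:  [object] + [U O Y X object] + [U]
  take O:  [object] + [O Y X object]
  take Y:  [object] + [Y X object]
  take X:  [object] + [X object]
  take object:  [object] + [object]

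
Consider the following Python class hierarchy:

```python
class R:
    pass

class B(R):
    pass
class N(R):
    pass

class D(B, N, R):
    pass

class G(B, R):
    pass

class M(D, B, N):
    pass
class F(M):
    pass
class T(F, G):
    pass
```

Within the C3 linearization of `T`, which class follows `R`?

L[T] = T + merge(L[F], L[G], [F G])
  take F:  [F M D B N R object] + [G B R object] + [F G]
  take M:  [M D B N R object] + [G B R object] + [G]
  take D:  [D B N R object] + [G B R object] + [G]
  take G:  [B N R object] + [G B R object] + [G]
  take B:  [B N R object] + [B R object]
  take N:  [N R object] + [R object]
  take R:  [R object] + [R object]
  take object:  [object] + [object]
MRO: T F M D G B N R object
R is at position 7; next is object.

object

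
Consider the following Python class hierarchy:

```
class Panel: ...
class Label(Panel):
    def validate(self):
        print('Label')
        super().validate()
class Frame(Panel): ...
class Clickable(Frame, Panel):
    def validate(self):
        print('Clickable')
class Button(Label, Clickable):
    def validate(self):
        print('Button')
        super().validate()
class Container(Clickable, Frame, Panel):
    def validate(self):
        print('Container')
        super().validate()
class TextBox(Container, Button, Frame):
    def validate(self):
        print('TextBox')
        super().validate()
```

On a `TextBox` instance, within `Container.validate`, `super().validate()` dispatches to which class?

L[TextBox] = TextBox + merge(L[Container], L[Button], L[Frame], [Container Button Frame])
  take Container:  [Container Clickable Frame Panel object] + [Button Label Clickable Frame Panel object] + [Frame Panel object] + [Container Button Frame]
  take Button:  [Clickable Frame Panel object] + [Button Label Clickable Frame Panel object] + [Frame Panel object] + [Button Frame]
  take Label:  [Clickable Frame Panel object] + [Label Clickable Frame Panel object] + [Frame Panel object] + [Frame]
  take Clickable:  [Clickable Frame Panel object] + [Clickable Frame Panel object] + [Frame Panel object] + [Frame]
  take Frame:  [Frame Panel object] + [Frame Panel object] + [Frame Panel object] + [Frame]
  take Panel:  [Panel object] + [Panel object] + [Panel object]
  take object:  [object] + [object] + [object]
MRO: TextBox Container Button Label Clickable Frame Panel object
super() in Container.validate on a TextBox instance goes to the class after Container in TextBox's MRO: Button.

Button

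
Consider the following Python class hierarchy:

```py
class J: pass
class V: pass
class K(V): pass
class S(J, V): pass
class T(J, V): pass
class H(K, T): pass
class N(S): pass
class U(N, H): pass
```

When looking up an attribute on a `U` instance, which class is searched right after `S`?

H

L[U] = U + merge(L[N], L[H], [N H])
  take N:  [N S J V object] + [H K T J V object] + [N H]
  take S:  [S J V object] + [H K T J V object] + [H]
  take H:  [J V object] + [H K T J V object] + [H]
  take K:  [J V object] + [K T J V object]
  take T:  [J V object] + [T J V object]
  take J:  [J V object] + [J V object]
  take V:  [V object] + [V object]
  take object:  [object] + [object]
MRO: U N S H K T J V object
S is at position 2; next is H.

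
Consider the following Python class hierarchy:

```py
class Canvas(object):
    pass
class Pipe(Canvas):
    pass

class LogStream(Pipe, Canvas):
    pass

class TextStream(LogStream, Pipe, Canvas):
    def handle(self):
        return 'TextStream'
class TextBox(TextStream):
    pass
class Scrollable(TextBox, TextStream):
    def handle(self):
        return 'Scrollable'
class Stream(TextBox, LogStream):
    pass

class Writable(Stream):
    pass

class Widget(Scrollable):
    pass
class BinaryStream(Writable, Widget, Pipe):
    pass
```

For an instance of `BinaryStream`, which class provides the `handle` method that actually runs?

Scrollable

L[BinaryStream] = BinaryStream + merge(L[Writable], L[Widget], L[Pipe], [Writable Widget Pipe])
  take Writable:  [Writable Stream TextBox TextStream LogStream Pipe Canvas object] + [Widget Scrollable TextBox TextStream LogStream Pipe Canvas object] + [Pipe Canvas object] + [Writable Widget Pipe]
  take Stream:  [Stream TextBox TextStream LogStream Pipe Canvas object] + [Widget Scrollable TextBox TextStream LogStream Pipe Canvas object] + [Pipe Canvas object] + [Widget Pipe]
  take Widget:  [TextBox TextStream LogStream Pipe Canvas object] + [Widget Scrollable TextBox TextStream LogStream Pipe Canvas object] + [Pipe Canvas object] + [Widget Pipe]
  take Scrollable:  [TextBox TextStream LogStream Pipe Canvas object] + [Scrollable TextBox TextStream LogStream Pipe Canvas object] + [Pipe Canvas object] + [Pipe]
  take TextBox:  [TextBox TextStream LogStream Pipe Canvas object] + [TextBox TextStream LogStream Pipe Canvas object] + [Pipe Canvas object] + [Pipe]
  take TextStream:  [TextStream LogStream Pipe Canvas object] + [TextStream LogStream Pipe Canvas object] + [Pipe Canvas object] + [Pipe]
  take LogStream:  [LogStream Pipe Canvas object] + [LogStream Pipe Canvas object] + [Pipe Canvas object] + [Pipe]
  take Pipe:  [Pipe Canvas object] + [Pipe Canvas object] + [Pipe Canvas object] + [Pipe]
  take Canvas:  [Canvas object] + [Canvas object] + [Canvas object]
  take object:  [object] + [object] + [object]
MRO: BinaryStream Writable Stream Widget Scrollable TextBox TextStream LogStream Pipe Canvas object
handle is defined in: Scrollable, TextStream. First along the MRO is Scrollable.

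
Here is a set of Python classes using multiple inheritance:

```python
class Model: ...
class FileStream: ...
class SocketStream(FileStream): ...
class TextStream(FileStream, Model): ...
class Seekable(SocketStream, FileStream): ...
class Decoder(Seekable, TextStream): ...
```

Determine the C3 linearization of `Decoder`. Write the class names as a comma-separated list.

L[Decoder] = Decoder + merge(L[Seekable], L[TextStream], [Seekable TextStream])
  take Seekable:  [Seekable SocketStream FileStream object] + [TextStream FileStream Model object] + [Seekable TextStream]
  take SocketStream:  [SocketStream FileStream object] + [TextStream FileStream Model object] + [TextStream]
  take TextStream:  [FileStream object] + [TextStream FileStream Model object] + [TextStream]
  take FileStream:  [FileStream object] + [FileStream Model object]
  take Model:  [object] + [Model object]
  take object:  [object] + [object]

Decoder, Seekable, SocketStream, TextStream, FileStream, Model, object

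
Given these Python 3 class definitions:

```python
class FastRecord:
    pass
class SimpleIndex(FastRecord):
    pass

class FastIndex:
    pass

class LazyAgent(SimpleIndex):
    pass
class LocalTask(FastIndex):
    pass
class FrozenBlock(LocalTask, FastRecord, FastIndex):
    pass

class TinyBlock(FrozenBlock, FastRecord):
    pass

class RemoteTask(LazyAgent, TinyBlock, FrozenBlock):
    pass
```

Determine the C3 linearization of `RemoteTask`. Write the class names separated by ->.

L[RemoteTask] = RemoteTask + merge(L[LazyAgent], L[TinyBlock], L[FrozenBlock], [LazyAgent TinyBlock FrozenBlock])
  take LazyAgent:  [LazyAgent SimpleIndex FastRecord object] + [TinyBlock FrozenBlock LocalTask FastRecord FastIndex object] + [FrozenBlock LocalTask FastRecord FastIndex object] + [LazyAgent TinyBlock FrozenBlock]
  take SimpleIndex:  [SimpleIndex FastRecord object] + [TinyBlock FrozenBlock LocalTask FastRecord FastIndex object] + [FrozenBlock LocalTask FastRecord FastIndex object] + [TinyBlock FrozenBlock]
  take TinyBlock:  [FastRecord object] + [TinyBlock FrozenBlock LocalTask FastRecord FastIndex object] + [FrozenBlock LocalTask FastRecord FastIndex object] + [TinyBlock FrozenBlock]
  take FrozenBlock:  [FastRecord object] + [FrozenBlock LocalTask FastRecord FastIndex object] + [FrozenBlock LocalTask FastRecord FastIndex object] + [FrozenBlock]
  take LocalTask:  [FastRecord object] + [LocalTask FastRecord FastIndex object] + [LocalTask FastRecord FastIndex object]
  take FastRecord:  [FastRecord object] + [FastRecord FastIndex object] + [FastRecord FastIndex object]
  take FastIndex:  [object] + [FastIndex object] + [FastIndex object]
  take object:  [object] + [object] + [object]

RemoteTask -> LazyAgent -> SimpleIndex -> TinyBlock -> FrozenBlock -> LocalTask -> FastRecord -> FastIndex -> object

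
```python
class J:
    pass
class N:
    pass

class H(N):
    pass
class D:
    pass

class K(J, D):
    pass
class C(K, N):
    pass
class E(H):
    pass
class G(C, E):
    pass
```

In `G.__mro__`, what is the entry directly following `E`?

H

L[G] = G + merge(L[C], L[E], [C E])
  take C:  [C K J D N object] + [E H N object] + [C E]
  take K:  [K J D N object] + [E H N object] + [E]
  take J:  [J D N object] + [E H N object] + [E]
  take D:  [D N object] + [E H N object] + [E]
  take E:  [N object] + [E H N object] + [E]
  take H:  [N object] + [H N object]
  take N:  [N object] + [N object]
  take object:  [object] + [object]
MRO: G C K J D E H N object
E is at position 5; next is H.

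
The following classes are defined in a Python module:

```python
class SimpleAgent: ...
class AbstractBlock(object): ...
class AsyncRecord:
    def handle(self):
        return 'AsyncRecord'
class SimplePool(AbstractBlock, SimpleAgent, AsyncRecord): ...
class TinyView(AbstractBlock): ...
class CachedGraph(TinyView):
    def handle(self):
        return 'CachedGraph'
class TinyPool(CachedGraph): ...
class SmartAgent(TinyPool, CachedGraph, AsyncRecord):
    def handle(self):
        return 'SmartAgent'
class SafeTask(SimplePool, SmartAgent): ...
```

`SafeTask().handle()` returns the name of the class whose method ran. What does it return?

L[SafeTask] = SafeTask + merge(L[SimplePool], L[SmartAgent], [SimplePool SmartAgent])
  take SimplePool:  [SimplePool AbstractBlock SimpleAgent AsyncRecord object] + [SmartAgent TinyPool CachedGraph TinyView AbstractBlock AsyncRecord object] + [SimplePool SmartAgent]
  take SmartAgent:  [AbstractBlock SimpleAgent AsyncRecord object] + [SmartAgent TinyPool CachedGraph TinyView AbstractBlock AsyncRecord object] + [SmartAgent]
  take TinyPool:  [AbstractBlock SimpleAgent AsyncRecord object] + [TinyPool CachedGraph TinyView AbstractBlock AsyncRecord object]
  take CachedGraph:  [AbstractBlock SimpleAgent AsyncRecord object] + [CachedGraph TinyView AbstractBlock AsyncRecord object]
  take TinyView:  [AbstractBlock SimpleAgent AsyncRecord object] + [TinyView AbstractBlock AsyncRecord object]
  take AbstractBlock:  [AbstractBlock SimpleAgent AsyncRecord object] + [AbstractBlock AsyncRecord object]
  take SimpleAgent:  [SimpleAgent AsyncRecord object] + [AsyncRecord object]
  take AsyncRecord:  [AsyncRecord object] + [AsyncRecord object]
  take object:  [object] + [object]
MRO: SafeTask SimplePool SmartAgent TinyPool CachedGraph TinyView AbstractBlock SimpleAgent AsyncRecord object
handle is defined in: AsyncRecord, CachedGraph, SmartAgent. First along the MRO is SmartAgent.

SmartAgent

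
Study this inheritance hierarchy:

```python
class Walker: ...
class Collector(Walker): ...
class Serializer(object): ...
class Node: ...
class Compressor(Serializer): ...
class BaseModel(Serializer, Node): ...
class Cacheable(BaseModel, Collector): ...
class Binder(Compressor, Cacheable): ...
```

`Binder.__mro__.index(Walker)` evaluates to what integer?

L[Binder] = Binder + merge(L[Compressor], L[Cacheable], [Compressor Cacheable])
  take Compressor:  [Compressor Serializer object] + [Cacheable BaseModel Serializer Node Collector Walker object] + [Compressor Cacheable]
  take Cacheable:  [Serializer object] + [Cacheable BaseModel Serializer Node Collector Walker object] + [Cacheable]
  take BaseModel:  [Serializer object] + [BaseModel Serializer Node Collector Walker object]
  take Serializer:  [Serializer object] + [Serializer Node Collector Walker object]
  take Node:  [object] + [Node Collector Walker object]
  take Collector:  [object] + [Collector Walker object]
  take Walker:  [object] + [Walker object]
  take object:  [object] + [object]
MRO: Binder Compressor Cacheable BaseModel Serializer Node Collector Walker object
Walker sits at index 7.

7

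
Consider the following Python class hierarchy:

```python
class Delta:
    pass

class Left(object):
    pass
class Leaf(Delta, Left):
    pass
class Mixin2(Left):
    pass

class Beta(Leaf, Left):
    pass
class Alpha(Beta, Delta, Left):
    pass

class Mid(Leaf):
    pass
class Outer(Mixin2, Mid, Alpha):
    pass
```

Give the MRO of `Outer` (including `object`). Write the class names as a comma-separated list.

L[Outer] = Outer + merge(L[Mixin2], L[Mid], L[Alpha], [Mixin2 Mid Alpha])
  take Mixin2:  [Mixin2 Left object] + [Mid Leaf Delta Left object] + [Alpha Beta Leaf Delta Left object] + [Mixin2 Mid Alpha]
  take Mid:  [Left object] + [Mid Leaf Delta Left object] + [Alpha Beta Leaf Delta Left object] + [Mid Alpha]
  take Alpha:  [Left object] + [Leaf Delta Left object] + [Alpha Beta Leaf Delta Left object] + [Alpha]
  take Beta:  [Left object] + [Leaf Delta Left object] + [Beta Leaf Delta Left object]
  take Leaf:  [Left object] + [Leaf Delta Left object] + [Leaf Delta Left object]
  take Delta:  [Left object] + [Delta Left object] + [Delta Left object]
  take Left:  [Left object] + [Left object] + [Left object]
  take object:  [object] + [object] + [object]

Outer, Mixin2, Mid, Alpha, Beta, Leaf, Delta, Left, object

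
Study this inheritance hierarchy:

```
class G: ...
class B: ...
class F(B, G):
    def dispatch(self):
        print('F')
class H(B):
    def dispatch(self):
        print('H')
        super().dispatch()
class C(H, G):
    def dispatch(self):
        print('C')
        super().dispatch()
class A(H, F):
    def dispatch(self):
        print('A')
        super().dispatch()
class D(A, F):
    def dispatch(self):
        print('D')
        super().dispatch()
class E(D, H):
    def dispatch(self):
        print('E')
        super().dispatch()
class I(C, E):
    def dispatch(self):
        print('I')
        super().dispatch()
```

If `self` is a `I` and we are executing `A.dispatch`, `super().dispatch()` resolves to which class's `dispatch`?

L[I] = I + merge(L[C], L[E], [C E])
  take C:  [C H B G object] + [E D A H F B G object] + [C E]
  take E:  [H B G object] + [E D A H F B G object] + [E]
  take D:  [H B G object] + [D A H F B G object]
  take A:  [H B G object] + [A H F B G object]
  take H:  [H B G object] + [H F B G object]
  take F:  [B G object] + [F B G object]
  take B:  [B G object] + [B G object]
  take G:  [G object] + [G object]
  take object:  [object] + [object]
MRO: I C E D A H F B G object
super() in A.dispatch on a I instance goes to the class after A in I's MRO: H.

H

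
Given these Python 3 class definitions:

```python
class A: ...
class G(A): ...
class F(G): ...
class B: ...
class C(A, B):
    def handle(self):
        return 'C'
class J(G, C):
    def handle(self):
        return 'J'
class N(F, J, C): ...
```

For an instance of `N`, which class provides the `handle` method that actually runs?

J

L[N] = N + merge(L[F], L[J], L[C], [F J C])
  take F:  [F G A object] + [J G C A B object] + [C A B object] + [F J C]
  take J:  [G A object] + [J G C A B object] + [C A B object] + [J C]
  take G:  [G A object] + [G C A B object] + [C A B object] + [C]
  take C:  [A object] + [C A B object] + [C A B object] + [C]
  take A:  [A object] + [A B object] + [A B object]
  take B:  [object] + [B object] + [B object]
  take object:  [object] + [object] + [object]
MRO: N F J G C A B object
handle is defined in: C, J. First along the MRO is J.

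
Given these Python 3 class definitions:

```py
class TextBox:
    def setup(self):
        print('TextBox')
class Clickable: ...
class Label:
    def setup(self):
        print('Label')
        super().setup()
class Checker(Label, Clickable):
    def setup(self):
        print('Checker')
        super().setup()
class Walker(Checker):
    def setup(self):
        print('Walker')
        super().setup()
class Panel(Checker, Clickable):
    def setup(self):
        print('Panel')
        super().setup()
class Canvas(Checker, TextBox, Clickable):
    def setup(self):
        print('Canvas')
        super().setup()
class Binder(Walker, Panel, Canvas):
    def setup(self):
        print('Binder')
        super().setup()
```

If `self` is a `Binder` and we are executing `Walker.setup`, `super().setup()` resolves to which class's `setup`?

Panel

L[Binder] = Binder + merge(L[Walker], L[Panel], L[Canvas], [Walker Panel Canvas])
  take Walker:  [Walker Checker Label Clickable object] + [Panel Checker Label Clickable object] + [Canvas Checker Label TextBox Clickable object] + [Walker Panel Canvas]
  take Panel:  [Checker Label Clickable object] + [Panel Checker Label Clickable object] + [Canvas Checker Label TextBox Clickable object] + [Panel Canvas]
  take Canvas:  [Checker Label Clickable object] + [Checker Label Clickable object] + [Canvas Checker Label TextBox Clickable object] + [Canvas]
  take Checker:  [Checker Label Clickable object] + [Checker Label Clickable object] + [Checker Label TextBox Clickable object]
  take Label:  [Label Clickable object] + [Label Clickable object] + [Label TextBox Clickable object]
  take TextBox:  [Clickable object] + [Clickable object] + [TextBox Clickable object]
  take Clickable:  [Clickable object] + [Clickable object] + [Clickable object]
  take object:  [object] + [object] + [object]
MRO: Binder Walker Panel Canvas Checker Label TextBox Clickable object
super() in Walker.setup on a Binder instance goes to the class after Walker in Binder's MRO: Panel.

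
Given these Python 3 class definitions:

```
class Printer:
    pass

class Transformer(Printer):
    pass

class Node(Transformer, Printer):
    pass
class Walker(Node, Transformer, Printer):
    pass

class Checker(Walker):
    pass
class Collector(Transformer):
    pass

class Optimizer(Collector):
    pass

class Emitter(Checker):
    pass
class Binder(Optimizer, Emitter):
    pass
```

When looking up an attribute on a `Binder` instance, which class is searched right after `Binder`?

L[Binder] = Binder + merge(L[Optimizer], L[Emitter], [Optimizer Emitter])
  take Optimizer:  [Optimizer Collector Transformer Printer object] + [Emitter Checker Walker Node Transformer Printer object] + [Optimizer Emitter]
  take Collector:  [Collector Transformer Printer object] + [Emitter Checker Walker Node Transformer Printer object] + [Emitter]
  take Emitter:  [Transformer Printer object] + [Emitter Checker Walker Node Transformer Printer object] + [Emitter]
  take Checker:  [Transformer Printer object] + [Checker Walker Node Transformer Printer object]
  take Walker:  [Transformer Printer object] + [Walker Node Transformer Printer object]
  take Node:  [Transformer Printer object] + [Node Transformer Printer object]
  take Transformer:  [Transformer Printer object] + [Transformer Printer object]
  take Printer:  [Printer object] + [Printer object]
  take object:  [object] + [object]
MRO: Binder Optimizer Collector Emitter Checker Walker Node Transformer Printer object
Binder is at position 0; next is Optimizer.

Optimizer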